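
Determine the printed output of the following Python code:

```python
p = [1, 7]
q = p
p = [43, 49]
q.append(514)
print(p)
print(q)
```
[43, 49]
[1, 7, 514]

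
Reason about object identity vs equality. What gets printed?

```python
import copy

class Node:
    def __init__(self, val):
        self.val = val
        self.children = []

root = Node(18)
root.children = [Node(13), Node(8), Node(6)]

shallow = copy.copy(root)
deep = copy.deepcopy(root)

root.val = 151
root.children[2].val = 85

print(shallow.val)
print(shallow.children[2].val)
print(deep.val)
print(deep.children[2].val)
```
18
85
18
6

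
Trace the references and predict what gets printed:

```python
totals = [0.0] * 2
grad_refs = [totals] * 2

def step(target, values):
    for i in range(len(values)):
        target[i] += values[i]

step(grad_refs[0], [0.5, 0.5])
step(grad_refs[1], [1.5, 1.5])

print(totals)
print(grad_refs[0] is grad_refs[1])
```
[2.0, 2.0]
True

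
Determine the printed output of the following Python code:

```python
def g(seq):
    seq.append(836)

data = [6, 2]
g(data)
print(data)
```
[6, 2, 836]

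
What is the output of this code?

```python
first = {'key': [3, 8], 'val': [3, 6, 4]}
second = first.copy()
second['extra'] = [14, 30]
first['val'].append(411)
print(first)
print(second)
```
{'key': [3, 8], 'val': [3, 6, 4, 411]}
{'key': [3, 8], 'val': [3, 6, 4, 411], 'extra': [14, 30]}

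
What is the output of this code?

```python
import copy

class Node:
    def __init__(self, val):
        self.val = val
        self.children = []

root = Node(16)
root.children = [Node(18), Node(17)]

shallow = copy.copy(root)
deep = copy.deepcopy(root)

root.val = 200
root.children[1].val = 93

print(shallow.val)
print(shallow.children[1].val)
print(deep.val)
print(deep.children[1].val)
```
16
93
16
17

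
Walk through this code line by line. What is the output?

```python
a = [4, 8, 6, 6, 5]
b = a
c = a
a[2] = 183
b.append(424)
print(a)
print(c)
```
[4, 8, 183, 6, 5, 424]
[4, 8, 183, 6, 5, 424]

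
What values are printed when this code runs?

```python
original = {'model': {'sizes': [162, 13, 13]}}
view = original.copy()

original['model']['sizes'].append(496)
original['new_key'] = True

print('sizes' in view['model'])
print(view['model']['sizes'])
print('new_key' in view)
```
True
[162, 13, 13, 496]
False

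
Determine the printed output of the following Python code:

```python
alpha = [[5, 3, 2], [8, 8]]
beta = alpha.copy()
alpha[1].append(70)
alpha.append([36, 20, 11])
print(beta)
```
[[5, 3, 2], [8, 8, 70]]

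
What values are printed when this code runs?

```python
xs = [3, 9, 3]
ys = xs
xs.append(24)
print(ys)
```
[3, 9, 3, 24]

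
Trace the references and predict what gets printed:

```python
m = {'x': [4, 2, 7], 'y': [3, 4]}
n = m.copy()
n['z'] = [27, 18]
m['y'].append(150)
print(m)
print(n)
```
{'x': [4, 2, 7], 'y': [3, 4, 150]}
{'x': [4, 2, 7], 'y': [3, 4, 150], 'z': [27, 18]}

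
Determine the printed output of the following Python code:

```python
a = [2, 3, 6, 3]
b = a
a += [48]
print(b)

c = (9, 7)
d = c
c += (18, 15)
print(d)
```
[2, 3, 6, 3, 48]
(9, 7)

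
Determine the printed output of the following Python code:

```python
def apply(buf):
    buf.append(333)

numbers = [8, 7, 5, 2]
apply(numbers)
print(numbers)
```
[8, 7, 5, 2, 333]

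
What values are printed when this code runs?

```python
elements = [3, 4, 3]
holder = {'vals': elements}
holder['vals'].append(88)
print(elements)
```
[3, 4, 3, 88]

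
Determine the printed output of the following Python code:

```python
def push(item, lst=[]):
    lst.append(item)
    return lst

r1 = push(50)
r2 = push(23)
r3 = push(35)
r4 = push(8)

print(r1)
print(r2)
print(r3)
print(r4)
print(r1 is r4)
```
[50, 23, 35, 8]
[50, 23, 35, 8]
[50, 23, 35, 8]
[50, 23, 35, 8]
True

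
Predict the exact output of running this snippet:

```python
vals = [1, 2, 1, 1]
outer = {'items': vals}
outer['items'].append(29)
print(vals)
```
[1, 2, 1, 1, 29]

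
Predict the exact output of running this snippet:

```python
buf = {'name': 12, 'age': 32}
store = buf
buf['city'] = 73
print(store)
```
{'name': 12, 'age': 32, 'city': 73}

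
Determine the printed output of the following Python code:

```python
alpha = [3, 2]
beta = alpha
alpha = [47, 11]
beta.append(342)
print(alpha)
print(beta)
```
[47, 11]
[3, 2, 342]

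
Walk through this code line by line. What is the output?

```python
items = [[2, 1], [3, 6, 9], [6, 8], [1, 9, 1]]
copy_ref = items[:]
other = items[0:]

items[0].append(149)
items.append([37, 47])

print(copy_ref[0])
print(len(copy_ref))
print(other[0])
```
[2, 1, 149]
4
[2, 1, 149]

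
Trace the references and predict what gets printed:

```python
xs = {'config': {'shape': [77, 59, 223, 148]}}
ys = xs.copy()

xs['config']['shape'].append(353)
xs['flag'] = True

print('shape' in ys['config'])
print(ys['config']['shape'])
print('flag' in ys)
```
True
[77, 59, 223, 148, 353]
False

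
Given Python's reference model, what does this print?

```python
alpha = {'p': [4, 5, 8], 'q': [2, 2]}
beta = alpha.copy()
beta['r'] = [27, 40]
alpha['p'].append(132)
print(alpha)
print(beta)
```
{'p': [4, 5, 8, 132], 'q': [2, 2]}
{'p': [4, 5, 8, 132], 'q': [2, 2], 'r': [27, 40]}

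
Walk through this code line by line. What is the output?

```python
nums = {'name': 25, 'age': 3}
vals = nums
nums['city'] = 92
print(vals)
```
{'name': 25, 'age': 3, 'city': 92}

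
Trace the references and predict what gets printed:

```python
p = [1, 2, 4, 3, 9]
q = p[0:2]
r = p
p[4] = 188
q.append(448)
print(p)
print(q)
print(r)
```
[1, 2, 4, 3, 188]
[1, 2, 448]
[1, 2, 4, 3, 188]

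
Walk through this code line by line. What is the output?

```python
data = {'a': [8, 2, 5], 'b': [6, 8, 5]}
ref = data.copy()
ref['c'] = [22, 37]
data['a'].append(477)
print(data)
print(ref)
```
{'a': [8, 2, 5, 477], 'b': [6, 8, 5]}
{'a': [8, 2, 5, 477], 'b': [6, 8, 5], 'c': [22, 37]}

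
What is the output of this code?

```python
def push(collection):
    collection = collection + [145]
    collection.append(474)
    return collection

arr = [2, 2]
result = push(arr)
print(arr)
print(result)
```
[2, 2]
[2, 2, 145, 474]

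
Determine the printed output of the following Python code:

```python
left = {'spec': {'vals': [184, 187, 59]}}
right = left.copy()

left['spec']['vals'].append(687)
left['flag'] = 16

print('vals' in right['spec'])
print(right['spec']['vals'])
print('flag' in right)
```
True
[184, 187, 59, 687]
False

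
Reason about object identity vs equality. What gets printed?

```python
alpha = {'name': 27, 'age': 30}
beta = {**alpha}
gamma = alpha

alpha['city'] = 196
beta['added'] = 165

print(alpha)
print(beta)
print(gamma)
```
{'name': 27, 'age': 30, 'city': 196}
{'name': 27, 'age': 30, 'added': 165}
{'name': 27, 'age': 30, 'city': 196}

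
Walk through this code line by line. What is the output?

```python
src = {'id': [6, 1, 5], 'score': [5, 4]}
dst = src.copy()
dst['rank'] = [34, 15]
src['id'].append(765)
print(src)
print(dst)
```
{'id': [6, 1, 5, 765], 'score': [5, 4]}
{'id': [6, 1, 5, 765], 'score': [5, 4], 'rank': [34, 15]}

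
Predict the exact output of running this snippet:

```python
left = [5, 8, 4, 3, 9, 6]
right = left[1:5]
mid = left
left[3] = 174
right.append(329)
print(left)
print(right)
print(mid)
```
[5, 8, 4, 174, 9, 6]
[8, 4, 3, 9, 329]
[5, 8, 4, 174, 9, 6]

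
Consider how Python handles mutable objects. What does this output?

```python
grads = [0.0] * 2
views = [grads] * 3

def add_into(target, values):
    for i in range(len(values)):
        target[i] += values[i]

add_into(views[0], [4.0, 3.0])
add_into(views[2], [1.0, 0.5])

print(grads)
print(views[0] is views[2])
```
[5.0, 3.5]
True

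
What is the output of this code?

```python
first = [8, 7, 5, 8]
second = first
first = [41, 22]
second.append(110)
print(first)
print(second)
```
[41, 22]
[8, 7, 5, 8, 110]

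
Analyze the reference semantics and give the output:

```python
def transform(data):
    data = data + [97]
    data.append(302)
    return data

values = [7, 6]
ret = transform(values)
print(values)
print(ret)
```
[7, 6]
[7, 6, 97, 302]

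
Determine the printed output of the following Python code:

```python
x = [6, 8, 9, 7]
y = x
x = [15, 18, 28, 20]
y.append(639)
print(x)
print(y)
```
[15, 18, 28, 20]
[6, 8, 9, 7, 639]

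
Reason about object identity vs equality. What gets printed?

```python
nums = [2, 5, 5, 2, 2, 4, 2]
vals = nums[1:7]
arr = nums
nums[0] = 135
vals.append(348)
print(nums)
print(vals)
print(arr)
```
[135, 5, 5, 2, 2, 4, 2]
[5, 5, 2, 2, 4, 2, 348]
[135, 5, 5, 2, 2, 4, 2]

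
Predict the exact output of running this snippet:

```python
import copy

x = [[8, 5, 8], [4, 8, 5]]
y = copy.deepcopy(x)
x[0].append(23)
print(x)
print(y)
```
[[8, 5, 8, 23], [4, 8, 5]]
[[8, 5, 8], [4, 8, 5]]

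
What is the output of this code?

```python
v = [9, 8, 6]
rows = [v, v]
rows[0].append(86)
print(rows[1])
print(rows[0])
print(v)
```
[9, 8, 6, 86]
[9, 8, 6, 86]
[9, 8, 6, 86]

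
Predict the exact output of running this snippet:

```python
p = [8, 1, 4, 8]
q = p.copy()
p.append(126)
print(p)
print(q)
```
[8, 1, 4, 8, 126]
[8, 1, 4, 8]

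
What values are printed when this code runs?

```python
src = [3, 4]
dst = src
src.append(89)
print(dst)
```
[3, 4, 89]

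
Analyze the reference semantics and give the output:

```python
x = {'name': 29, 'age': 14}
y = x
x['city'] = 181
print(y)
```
{'name': 29, 'age': 14, 'city': 181}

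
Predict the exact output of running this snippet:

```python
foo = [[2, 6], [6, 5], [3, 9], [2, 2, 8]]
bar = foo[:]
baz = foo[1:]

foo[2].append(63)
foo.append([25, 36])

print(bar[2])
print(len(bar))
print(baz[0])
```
[3, 9, 63]
4
[6, 5]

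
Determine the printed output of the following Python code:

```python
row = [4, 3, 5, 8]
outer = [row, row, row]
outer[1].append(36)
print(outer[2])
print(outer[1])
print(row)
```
[4, 3, 5, 8, 36]
[4, 3, 5, 8, 36]
[4, 3, 5, 8, 36]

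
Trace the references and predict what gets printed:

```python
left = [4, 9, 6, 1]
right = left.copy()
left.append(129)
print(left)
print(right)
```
[4, 9, 6, 1, 129]
[4, 9, 6, 1]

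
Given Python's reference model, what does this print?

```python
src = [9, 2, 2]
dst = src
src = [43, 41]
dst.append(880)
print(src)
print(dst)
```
[43, 41]
[9, 2, 2, 880]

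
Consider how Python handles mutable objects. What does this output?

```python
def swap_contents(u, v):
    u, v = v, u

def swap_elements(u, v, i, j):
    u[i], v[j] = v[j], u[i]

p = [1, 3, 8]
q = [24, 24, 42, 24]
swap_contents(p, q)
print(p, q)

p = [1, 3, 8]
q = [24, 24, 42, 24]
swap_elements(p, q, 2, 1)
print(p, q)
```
[1, 3, 8] [24, 24, 42, 24]
[1, 3, 24] [24, 8, 42, 24]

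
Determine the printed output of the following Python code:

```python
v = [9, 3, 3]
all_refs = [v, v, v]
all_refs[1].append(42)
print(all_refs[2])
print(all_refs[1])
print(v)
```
[9, 3, 3, 42]
[9, 3, 3, 42]
[9, 3, 3, 42]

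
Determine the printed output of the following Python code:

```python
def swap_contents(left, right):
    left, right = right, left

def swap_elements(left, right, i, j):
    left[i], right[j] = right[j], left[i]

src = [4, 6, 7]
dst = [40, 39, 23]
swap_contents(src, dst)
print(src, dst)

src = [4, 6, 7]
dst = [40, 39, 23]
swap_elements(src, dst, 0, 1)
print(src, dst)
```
[4, 6, 7] [40, 39, 23]
[39, 6, 7] [40, 4, 23]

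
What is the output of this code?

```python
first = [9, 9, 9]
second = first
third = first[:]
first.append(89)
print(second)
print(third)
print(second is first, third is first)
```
[9, 9, 9, 89]
[9, 9, 9]
True False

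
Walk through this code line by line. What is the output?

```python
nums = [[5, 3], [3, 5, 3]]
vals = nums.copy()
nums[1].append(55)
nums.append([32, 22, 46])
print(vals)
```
[[5, 3], [3, 5, 3, 55]]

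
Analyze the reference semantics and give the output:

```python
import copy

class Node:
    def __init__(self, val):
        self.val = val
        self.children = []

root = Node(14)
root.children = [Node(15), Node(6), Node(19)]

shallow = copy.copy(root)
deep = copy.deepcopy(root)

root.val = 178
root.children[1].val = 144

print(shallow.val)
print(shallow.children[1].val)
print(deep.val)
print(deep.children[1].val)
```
14
144
14
6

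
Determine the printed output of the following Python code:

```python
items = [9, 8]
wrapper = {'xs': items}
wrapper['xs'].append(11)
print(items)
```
[9, 8, 11]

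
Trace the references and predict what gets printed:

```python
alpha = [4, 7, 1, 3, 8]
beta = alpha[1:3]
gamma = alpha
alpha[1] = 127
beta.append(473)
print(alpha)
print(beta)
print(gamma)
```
[4, 127, 1, 3, 8]
[7, 1, 473]
[4, 127, 1, 3, 8]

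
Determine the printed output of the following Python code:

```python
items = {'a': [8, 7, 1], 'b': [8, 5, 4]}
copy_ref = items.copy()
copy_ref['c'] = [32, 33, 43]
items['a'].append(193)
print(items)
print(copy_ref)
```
{'a': [8, 7, 1, 193], 'b': [8, 5, 4]}
{'a': [8, 7, 1, 193], 'b': [8, 5, 4], 'c': [32, 33, 43]}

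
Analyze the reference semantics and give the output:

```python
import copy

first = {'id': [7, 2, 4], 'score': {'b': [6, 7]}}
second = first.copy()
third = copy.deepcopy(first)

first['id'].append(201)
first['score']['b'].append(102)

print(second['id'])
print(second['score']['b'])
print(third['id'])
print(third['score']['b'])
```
[7, 2, 4, 201]
[6, 7, 102]
[7, 2, 4]
[6, 7]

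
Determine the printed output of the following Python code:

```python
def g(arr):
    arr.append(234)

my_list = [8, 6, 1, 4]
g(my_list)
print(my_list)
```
[8, 6, 1, 4, 234]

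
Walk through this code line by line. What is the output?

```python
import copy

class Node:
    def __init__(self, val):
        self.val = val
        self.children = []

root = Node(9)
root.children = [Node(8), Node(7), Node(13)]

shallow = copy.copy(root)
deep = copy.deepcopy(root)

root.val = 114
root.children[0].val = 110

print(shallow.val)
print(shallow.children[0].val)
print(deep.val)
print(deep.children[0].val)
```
9
110
9
8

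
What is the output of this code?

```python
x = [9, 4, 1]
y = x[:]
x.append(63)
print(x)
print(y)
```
[9, 4, 1, 63]
[9, 4, 1]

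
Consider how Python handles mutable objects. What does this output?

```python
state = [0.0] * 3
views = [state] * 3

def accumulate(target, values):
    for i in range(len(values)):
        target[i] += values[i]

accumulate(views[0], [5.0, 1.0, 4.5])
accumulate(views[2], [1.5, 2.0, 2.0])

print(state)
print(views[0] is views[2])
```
[6.5, 3.0, 6.5]
True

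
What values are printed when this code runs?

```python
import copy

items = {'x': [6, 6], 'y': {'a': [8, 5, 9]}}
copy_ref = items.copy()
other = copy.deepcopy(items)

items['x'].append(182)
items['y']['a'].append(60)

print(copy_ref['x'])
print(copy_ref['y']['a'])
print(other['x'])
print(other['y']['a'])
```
[6, 6, 182]
[8, 5, 9, 60]
[6, 6]
[8, 5, 9]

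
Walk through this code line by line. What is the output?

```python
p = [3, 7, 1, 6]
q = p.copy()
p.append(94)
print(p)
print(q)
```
[3, 7, 1, 6, 94]
[3, 7, 1, 6]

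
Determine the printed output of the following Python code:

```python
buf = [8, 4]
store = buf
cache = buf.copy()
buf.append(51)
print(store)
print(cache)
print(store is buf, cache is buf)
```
[8, 4, 51]
[8, 4]
True False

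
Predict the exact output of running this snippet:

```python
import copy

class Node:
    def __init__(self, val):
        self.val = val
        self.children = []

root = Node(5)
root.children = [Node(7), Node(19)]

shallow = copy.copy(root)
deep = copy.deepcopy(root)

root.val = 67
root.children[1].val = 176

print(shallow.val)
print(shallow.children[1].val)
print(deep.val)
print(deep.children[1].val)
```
5
176
5
19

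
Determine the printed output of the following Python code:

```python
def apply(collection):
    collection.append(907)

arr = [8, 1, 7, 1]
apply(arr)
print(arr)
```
[8, 1, 7, 1, 907]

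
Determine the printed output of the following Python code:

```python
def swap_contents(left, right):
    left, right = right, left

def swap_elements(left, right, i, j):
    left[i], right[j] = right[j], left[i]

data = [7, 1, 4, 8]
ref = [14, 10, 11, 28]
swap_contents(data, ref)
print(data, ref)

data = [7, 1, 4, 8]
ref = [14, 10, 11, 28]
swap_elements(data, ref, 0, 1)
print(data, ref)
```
[7, 1, 4, 8] [14, 10, 11, 28]
[10, 1, 4, 8] [14, 7, 11, 28]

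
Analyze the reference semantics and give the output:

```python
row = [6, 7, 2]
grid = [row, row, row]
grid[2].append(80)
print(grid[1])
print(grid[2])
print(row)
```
[6, 7, 2, 80]
[6, 7, 2, 80]
[6, 7, 2, 80]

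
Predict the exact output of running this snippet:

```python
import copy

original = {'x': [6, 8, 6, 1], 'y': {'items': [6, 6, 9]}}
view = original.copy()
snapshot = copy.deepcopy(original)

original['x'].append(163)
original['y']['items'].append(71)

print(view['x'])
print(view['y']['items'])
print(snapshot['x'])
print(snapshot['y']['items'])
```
[6, 8, 6, 1, 163]
[6, 6, 9, 71]
[6, 8, 6, 1]
[6, 6, 9]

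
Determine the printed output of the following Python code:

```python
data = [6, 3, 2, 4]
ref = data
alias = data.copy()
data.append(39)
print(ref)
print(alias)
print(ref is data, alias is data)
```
[6, 3, 2, 4, 39]
[6, 3, 2, 4]
True False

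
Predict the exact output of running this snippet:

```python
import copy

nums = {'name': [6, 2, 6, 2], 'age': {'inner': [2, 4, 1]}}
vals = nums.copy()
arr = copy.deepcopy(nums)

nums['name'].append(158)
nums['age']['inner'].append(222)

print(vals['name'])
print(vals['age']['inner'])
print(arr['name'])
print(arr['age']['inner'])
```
[6, 2, 6, 2, 158]
[2, 4, 1, 222]
[6, 2, 6, 2]
[2, 4, 1]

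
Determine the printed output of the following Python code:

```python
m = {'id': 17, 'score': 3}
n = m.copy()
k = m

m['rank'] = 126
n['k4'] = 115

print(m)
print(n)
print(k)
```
{'id': 17, 'score': 3, 'rank': 126}
{'id': 17, 'score': 3, 'k4': 115}
{'id': 17, 'score': 3, 'rank': 126}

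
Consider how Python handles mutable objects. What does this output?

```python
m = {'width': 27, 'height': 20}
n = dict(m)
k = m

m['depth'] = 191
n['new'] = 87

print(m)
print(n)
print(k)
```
{'width': 27, 'height': 20, 'depth': 191}
{'width': 27, 'height': 20, 'new': 87}
{'width': 27, 'height': 20, 'depth': 191}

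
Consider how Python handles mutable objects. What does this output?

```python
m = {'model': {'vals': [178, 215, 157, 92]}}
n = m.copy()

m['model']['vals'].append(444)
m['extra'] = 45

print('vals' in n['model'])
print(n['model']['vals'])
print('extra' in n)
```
True
[178, 215, 157, 92, 444]
False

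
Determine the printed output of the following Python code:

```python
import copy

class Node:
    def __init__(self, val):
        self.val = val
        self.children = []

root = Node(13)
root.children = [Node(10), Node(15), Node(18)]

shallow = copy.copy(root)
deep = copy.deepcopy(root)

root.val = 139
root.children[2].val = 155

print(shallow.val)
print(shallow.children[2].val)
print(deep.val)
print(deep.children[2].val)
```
13
155
13
18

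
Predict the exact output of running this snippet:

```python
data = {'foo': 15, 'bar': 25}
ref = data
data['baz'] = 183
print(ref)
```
{'foo': 15, 'bar': 25, 'baz': 183}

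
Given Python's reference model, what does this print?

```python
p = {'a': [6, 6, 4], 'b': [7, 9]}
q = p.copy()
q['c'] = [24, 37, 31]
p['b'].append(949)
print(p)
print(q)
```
{'a': [6, 6, 4], 'b': [7, 9, 949]}
{'a': [6, 6, 4], 'b': [7, 9, 949], 'c': [24, 37, 31]}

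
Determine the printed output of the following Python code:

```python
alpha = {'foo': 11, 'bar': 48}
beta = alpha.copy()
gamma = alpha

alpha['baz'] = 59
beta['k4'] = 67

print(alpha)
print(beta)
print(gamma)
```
{'foo': 11, 'bar': 48, 'baz': 59}
{'foo': 11, 'bar': 48, 'k4': 67}
{'foo': 11, 'bar': 48, 'baz': 59}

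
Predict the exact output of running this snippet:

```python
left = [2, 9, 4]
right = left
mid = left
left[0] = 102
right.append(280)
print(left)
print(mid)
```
[102, 9, 4, 280]
[102, 9, 4, 280]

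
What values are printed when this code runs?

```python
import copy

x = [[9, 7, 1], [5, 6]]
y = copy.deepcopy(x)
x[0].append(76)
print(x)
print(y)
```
[[9, 7, 1, 76], [5, 6]]
[[9, 7, 1], [5, 6]]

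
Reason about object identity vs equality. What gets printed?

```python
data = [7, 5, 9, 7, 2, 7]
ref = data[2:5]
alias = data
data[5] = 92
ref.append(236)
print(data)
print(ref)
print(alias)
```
[7, 5, 9, 7, 2, 92]
[9, 7, 2, 236]
[7, 5, 9, 7, 2, 92]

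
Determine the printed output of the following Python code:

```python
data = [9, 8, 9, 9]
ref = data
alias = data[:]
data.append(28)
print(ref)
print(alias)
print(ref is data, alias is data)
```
[9, 8, 9, 9, 28]
[9, 8, 9, 9]
True False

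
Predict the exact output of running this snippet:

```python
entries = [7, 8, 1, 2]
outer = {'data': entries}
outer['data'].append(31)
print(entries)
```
[7, 8, 1, 2, 31]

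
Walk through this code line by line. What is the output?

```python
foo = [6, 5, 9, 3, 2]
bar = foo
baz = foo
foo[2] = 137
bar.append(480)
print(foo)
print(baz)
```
[6, 5, 137, 3, 2, 480]
[6, 5, 137, 3, 2, 480]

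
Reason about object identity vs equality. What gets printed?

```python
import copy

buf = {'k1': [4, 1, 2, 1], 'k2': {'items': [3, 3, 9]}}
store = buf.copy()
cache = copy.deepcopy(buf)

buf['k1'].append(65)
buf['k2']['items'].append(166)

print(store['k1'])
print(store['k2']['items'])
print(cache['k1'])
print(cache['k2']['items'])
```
[4, 1, 2, 1, 65]
[3, 3, 9, 166]
[4, 1, 2, 1]
[3, 3, 9]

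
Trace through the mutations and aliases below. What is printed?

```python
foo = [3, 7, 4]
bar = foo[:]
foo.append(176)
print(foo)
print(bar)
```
[3, 7, 4, 176]
[3, 7, 4]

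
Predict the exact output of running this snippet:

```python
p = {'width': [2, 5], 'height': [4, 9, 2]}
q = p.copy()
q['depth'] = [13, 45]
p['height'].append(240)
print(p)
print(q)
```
{'width': [2, 5], 'height': [4, 9, 2, 240]}
{'width': [2, 5], 'height': [4, 9, 2, 240], 'depth': [13, 45]}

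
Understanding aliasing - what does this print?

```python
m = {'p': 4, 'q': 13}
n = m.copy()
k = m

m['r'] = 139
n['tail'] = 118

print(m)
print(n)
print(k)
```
{'p': 4, 'q': 13, 'r': 139}
{'p': 4, 'q': 13, 'tail': 118}
{'p': 4, 'q': 13, 'r': 139}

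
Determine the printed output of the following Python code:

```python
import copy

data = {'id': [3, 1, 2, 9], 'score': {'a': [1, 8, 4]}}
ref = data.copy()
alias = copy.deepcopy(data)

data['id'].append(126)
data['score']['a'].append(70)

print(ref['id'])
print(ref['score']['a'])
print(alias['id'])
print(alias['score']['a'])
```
[3, 1, 2, 9, 126]
[1, 8, 4, 70]
[3, 1, 2, 9]
[1, 8, 4]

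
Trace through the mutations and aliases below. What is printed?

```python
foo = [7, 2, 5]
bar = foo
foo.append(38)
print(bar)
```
[7, 2, 5, 38]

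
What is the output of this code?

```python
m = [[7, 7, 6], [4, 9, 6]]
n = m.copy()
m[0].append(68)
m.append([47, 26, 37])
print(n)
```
[[7, 7, 6, 68], [4, 9, 6]]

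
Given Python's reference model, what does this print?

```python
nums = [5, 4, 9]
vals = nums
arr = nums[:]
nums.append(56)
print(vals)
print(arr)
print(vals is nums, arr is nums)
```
[5, 4, 9, 56]
[5, 4, 9]
True False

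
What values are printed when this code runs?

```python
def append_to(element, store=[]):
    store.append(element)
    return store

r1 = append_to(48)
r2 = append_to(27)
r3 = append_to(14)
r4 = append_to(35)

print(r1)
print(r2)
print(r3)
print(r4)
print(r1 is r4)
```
[48, 27, 14, 35]
[48, 27, 14, 35]
[48, 27, 14, 35]
[48, 27, 14, 35]
True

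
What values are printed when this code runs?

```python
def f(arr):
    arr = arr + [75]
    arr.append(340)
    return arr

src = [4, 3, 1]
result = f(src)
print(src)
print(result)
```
[4, 3, 1]
[4, 3, 1, 75, 340]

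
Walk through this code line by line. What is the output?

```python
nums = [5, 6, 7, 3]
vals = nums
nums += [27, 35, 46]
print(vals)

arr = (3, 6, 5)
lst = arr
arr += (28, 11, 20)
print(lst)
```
[5, 6, 7, 3, 27, 35, 46]
(3, 6, 5)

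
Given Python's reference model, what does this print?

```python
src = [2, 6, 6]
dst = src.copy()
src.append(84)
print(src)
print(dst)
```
[2, 6, 6, 84]
[2, 6, 6]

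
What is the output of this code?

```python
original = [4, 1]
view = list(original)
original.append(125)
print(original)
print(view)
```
[4, 1, 125]
[4, 1]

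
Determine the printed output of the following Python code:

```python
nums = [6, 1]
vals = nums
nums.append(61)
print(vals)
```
[6, 1, 61]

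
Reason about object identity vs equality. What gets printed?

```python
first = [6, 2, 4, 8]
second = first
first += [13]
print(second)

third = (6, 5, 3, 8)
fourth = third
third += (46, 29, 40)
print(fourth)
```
[6, 2, 4, 8, 13]
(6, 5, 3, 8)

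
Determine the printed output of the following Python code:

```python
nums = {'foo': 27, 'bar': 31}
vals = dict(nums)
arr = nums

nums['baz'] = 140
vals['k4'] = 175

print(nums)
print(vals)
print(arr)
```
{'foo': 27, 'bar': 31, 'baz': 140}
{'foo': 27, 'bar': 31, 'k4': 175}
{'foo': 27, 'bar': 31, 'baz': 140}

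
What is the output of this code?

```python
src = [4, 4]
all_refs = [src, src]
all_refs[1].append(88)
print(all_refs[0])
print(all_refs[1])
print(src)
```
[4, 4, 88]
[4, 4, 88]
[4, 4, 88]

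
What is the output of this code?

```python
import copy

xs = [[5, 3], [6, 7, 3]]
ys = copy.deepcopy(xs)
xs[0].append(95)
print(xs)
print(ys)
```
[[5, 3, 95], [6, 7, 3]]
[[5, 3], [6, 7, 3]]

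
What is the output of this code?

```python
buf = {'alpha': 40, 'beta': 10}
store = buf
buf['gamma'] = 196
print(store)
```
{'alpha': 40, 'beta': 10, 'gamma': 196}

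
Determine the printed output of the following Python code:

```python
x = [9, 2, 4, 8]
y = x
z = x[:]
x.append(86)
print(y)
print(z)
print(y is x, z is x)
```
[9, 2, 4, 8, 86]
[9, 2, 4, 8]
True False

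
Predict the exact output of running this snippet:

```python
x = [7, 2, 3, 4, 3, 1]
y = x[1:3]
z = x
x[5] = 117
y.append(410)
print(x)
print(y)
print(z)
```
[7, 2, 3, 4, 3, 117]
[2, 3, 410]
[7, 2, 3, 4, 3, 117]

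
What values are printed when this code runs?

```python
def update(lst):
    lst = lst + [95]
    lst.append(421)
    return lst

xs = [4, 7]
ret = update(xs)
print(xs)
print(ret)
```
[4, 7]
[4, 7, 95, 421]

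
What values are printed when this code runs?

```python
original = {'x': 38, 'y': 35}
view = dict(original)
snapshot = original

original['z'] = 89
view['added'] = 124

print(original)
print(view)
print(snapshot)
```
{'x': 38, 'y': 35, 'z': 89}
{'x': 38, 'y': 35, 'added': 124}
{'x': 38, 'y': 35, 'z': 89}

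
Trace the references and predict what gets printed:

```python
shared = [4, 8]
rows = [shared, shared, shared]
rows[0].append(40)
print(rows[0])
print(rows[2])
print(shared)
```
[4, 8, 40]
[4, 8, 40]
[4, 8, 40]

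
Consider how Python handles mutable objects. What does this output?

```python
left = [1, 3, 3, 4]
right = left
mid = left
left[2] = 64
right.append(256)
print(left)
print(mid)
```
[1, 3, 64, 4, 256]
[1, 3, 64, 4, 256]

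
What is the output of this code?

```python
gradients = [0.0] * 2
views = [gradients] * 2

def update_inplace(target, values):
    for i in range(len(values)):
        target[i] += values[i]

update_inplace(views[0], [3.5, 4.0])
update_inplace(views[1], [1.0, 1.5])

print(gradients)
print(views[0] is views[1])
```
[4.5, 5.5]
True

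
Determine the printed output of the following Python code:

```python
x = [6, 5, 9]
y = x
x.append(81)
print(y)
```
[6, 5, 9, 81]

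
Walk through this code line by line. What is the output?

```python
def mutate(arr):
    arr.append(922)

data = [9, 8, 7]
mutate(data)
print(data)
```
[9, 8, 7, 922]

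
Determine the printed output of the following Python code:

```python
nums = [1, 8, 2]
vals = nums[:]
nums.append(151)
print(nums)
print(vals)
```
[1, 8, 2, 151]
[1, 8, 2]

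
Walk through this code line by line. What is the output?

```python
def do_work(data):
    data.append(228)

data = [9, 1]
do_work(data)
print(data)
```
[9, 1, 228]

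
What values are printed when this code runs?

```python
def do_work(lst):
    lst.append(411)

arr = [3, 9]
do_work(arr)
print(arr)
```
[3, 9, 411]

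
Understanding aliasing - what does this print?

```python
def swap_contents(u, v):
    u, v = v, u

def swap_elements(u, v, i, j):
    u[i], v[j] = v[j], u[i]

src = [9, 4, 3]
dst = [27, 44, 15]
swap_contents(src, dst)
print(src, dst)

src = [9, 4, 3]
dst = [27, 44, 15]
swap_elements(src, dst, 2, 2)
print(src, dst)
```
[9, 4, 3] [27, 44, 15]
[9, 4, 15] [27, 44, 3]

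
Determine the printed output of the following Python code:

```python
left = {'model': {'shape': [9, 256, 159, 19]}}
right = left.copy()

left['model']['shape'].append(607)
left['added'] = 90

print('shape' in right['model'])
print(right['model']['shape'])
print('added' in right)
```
True
[9, 256, 159, 19, 607]
False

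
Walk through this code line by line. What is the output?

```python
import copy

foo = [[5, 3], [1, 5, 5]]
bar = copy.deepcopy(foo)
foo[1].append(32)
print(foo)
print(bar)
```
[[5, 3], [1, 5, 5, 32]]
[[5, 3], [1, 5, 5]]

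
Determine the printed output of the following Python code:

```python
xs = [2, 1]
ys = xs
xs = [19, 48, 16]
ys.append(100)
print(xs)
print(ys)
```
[19, 48, 16]
[2, 1, 100]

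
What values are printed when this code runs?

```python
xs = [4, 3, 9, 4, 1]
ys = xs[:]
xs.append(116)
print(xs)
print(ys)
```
[4, 3, 9, 4, 1, 116]
[4, 3, 9, 4, 1]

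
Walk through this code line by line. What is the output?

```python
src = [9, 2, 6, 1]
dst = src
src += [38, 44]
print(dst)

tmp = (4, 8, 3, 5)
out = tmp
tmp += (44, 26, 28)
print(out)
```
[9, 2, 6, 1, 38, 44]
(4, 8, 3, 5)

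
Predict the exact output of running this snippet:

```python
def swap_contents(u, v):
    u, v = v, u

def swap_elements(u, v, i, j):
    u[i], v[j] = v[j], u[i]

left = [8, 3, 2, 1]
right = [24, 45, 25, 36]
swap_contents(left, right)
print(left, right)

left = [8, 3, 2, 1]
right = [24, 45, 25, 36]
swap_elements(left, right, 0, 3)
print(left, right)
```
[8, 3, 2, 1] [24, 45, 25, 36]
[36, 3, 2, 1] [24, 45, 25, 8]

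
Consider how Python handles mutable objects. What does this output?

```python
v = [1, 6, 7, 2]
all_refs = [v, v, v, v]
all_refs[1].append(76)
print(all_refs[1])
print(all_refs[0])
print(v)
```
[1, 6, 7, 2, 76]
[1, 6, 7, 2, 76]
[1, 6, 7, 2, 76]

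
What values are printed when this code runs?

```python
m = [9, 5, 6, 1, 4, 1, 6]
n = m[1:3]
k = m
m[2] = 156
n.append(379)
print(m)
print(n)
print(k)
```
[9, 5, 156, 1, 4, 1, 6]
[5, 6, 379]
[9, 5, 156, 1, 4, 1, 6]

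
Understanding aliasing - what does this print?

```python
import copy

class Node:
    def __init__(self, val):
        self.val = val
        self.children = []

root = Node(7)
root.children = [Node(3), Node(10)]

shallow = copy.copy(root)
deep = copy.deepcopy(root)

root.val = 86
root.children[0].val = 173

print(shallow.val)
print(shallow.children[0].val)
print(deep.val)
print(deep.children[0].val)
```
7
173
7
3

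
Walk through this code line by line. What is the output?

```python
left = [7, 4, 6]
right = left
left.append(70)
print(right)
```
[7, 4, 6, 70]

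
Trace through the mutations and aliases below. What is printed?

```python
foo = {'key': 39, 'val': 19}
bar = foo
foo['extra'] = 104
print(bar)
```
{'key': 39, 'val': 19, 'extra': 104}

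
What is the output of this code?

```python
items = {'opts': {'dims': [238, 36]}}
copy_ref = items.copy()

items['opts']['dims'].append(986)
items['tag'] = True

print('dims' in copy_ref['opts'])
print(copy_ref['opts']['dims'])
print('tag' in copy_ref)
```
True
[238, 36, 986]
False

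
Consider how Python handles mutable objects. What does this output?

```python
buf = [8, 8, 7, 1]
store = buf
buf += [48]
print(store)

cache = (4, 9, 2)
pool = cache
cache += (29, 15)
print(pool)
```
[8, 8, 7, 1, 48]
(4, 9, 2)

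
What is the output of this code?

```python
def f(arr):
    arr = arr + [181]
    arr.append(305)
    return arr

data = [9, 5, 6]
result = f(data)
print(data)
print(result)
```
[9, 5, 6]
[9, 5, 6, 181, 305]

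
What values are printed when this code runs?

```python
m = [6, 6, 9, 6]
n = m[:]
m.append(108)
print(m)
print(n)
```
[6, 6, 9, 6, 108]
[6, 6, 9, 6]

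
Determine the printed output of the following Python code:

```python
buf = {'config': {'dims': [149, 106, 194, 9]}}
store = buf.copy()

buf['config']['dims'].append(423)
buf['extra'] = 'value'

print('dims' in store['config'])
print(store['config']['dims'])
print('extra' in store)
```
True
[149, 106, 194, 9, 423]
False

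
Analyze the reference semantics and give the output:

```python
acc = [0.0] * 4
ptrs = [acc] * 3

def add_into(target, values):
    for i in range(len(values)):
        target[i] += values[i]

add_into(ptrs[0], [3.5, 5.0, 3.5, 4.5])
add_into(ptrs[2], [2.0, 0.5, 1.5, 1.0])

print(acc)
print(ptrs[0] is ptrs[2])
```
[5.5, 5.5, 5.0, 5.5]
True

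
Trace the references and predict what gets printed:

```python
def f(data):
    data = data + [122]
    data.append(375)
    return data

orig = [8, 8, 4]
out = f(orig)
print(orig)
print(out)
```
[8, 8, 4]
[8, 8, 4, 122, 375]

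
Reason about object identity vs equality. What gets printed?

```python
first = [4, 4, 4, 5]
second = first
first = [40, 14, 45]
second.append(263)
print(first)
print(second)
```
[40, 14, 45]
[4, 4, 4, 5, 263]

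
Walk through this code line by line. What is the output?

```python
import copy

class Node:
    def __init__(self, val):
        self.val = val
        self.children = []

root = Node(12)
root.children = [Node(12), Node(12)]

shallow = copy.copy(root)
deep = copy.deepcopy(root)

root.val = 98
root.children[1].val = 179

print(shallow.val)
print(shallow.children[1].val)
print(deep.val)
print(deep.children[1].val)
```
12
179
12
12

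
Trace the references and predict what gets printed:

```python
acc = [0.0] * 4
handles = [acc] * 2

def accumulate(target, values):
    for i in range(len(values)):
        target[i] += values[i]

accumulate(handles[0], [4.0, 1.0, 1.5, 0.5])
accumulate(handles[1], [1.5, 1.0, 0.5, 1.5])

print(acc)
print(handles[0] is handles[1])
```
[5.5, 2.0, 2.0, 2.0]
True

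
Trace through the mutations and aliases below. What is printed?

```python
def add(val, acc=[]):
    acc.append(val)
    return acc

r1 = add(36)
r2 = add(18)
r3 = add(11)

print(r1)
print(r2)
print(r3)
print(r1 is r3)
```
[36, 18, 11]
[36, 18, 11]
[36, 18, 11]
True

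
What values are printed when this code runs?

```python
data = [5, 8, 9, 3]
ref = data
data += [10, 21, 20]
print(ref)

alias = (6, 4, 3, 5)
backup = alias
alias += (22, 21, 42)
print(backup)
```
[5, 8, 9, 3, 10, 21, 20]
(6, 4, 3, 5)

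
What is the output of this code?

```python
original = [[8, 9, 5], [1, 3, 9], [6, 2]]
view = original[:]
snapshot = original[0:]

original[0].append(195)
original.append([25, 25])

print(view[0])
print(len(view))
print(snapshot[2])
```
[8, 9, 5, 195]
3
[6, 2]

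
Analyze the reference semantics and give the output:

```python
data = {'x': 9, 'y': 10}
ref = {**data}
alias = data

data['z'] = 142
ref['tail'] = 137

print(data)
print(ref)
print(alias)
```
{'x': 9, 'y': 10, 'z': 142}
{'x': 9, 'y': 10, 'tail': 137}
{'x': 9, 'y': 10, 'z': 142}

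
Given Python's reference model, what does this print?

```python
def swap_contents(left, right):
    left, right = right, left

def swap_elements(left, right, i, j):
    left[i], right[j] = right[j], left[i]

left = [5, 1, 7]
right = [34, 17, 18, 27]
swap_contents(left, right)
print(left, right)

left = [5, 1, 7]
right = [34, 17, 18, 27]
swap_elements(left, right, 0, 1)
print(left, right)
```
[5, 1, 7] [34, 17, 18, 27]
[17, 1, 7] [34, 5, 18, 27]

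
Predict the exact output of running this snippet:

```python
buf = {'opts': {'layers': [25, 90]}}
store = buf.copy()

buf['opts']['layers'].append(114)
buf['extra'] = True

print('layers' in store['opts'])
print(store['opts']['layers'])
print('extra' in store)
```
True
[25, 90, 114]
False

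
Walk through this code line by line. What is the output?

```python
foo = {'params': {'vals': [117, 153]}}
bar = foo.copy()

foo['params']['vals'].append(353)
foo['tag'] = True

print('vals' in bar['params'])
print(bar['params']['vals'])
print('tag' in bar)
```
True
[117, 153, 353]
False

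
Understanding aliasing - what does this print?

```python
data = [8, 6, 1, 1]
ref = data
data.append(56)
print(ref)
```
[8, 6, 1, 1, 56]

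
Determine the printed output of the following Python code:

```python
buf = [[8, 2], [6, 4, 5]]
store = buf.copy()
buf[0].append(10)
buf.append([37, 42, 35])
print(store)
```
[[8, 2, 10], [6, 4, 5]]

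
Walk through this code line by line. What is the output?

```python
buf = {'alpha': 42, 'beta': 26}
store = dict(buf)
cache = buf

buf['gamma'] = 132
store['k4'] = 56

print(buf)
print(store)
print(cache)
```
{'alpha': 42, 'beta': 26, 'gamma': 132}
{'alpha': 42, 'beta': 26, 'k4': 56}
{'alpha': 42, 'beta': 26, 'gamma': 132}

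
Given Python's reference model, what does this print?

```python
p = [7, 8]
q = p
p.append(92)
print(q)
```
[7, 8, 92]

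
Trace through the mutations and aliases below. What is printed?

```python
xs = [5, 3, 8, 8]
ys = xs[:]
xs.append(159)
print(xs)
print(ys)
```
[5, 3, 8, 8, 159]
[5, 3, 8, 8]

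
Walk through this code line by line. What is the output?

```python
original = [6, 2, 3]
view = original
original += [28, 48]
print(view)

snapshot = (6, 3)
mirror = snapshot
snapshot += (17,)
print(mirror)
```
[6, 2, 3, 28, 48]
(6, 3)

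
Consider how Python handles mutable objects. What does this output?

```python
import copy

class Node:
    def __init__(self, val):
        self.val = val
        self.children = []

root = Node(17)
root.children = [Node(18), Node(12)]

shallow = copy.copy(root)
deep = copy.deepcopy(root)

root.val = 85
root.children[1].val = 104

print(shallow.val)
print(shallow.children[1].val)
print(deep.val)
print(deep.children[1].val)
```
17
104
17
12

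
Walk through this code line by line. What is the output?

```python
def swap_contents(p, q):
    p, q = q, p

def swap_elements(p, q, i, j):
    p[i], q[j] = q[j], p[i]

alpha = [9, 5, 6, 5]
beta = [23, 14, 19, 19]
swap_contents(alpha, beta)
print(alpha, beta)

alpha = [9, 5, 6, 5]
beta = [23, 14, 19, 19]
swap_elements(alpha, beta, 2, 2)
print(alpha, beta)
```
[9, 5, 6, 5] [23, 14, 19, 19]
[9, 5, 19, 5] [23, 14, 6, 19]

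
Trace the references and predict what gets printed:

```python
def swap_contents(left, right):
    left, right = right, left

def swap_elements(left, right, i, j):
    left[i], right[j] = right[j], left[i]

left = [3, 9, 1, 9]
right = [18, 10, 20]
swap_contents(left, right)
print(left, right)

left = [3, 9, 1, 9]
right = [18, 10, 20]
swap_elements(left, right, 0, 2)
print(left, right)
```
[3, 9, 1, 9] [18, 10, 20]
[20, 9, 1, 9] [18, 10, 3]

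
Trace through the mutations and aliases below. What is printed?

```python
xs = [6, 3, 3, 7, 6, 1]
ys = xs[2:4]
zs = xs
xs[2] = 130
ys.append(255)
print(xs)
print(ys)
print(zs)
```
[6, 3, 130, 7, 6, 1]
[3, 7, 255]
[6, 3, 130, 7, 6, 1]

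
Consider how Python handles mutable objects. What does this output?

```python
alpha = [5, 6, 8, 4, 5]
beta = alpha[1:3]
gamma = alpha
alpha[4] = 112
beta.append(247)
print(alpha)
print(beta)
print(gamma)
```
[5, 6, 8, 4, 112]
[6, 8, 247]
[5, 6, 8, 4, 112]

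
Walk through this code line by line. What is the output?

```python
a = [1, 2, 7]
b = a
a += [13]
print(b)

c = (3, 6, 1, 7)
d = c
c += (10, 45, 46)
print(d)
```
[1, 2, 7, 13]
(3, 6, 1, 7)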